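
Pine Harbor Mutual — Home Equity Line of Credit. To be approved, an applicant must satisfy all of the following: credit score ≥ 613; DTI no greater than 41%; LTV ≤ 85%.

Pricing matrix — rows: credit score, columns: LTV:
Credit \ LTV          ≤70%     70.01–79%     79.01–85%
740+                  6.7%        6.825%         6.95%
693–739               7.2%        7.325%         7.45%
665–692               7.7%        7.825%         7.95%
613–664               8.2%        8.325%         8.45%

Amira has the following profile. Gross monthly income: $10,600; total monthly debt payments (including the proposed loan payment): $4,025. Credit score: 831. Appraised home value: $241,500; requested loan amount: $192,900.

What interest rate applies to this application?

Credit score 831 ≥ 613; DTI: 4,025 ÷ 10,600 = 38%, within the 41% cap
Loan-to-value = 192,900/241,500 = 79.9% — pass (85% max)
Row: 831 falls in 740+. Column: 79.9% falls in 79.01–85%. Rate = 6.95%.

6.95%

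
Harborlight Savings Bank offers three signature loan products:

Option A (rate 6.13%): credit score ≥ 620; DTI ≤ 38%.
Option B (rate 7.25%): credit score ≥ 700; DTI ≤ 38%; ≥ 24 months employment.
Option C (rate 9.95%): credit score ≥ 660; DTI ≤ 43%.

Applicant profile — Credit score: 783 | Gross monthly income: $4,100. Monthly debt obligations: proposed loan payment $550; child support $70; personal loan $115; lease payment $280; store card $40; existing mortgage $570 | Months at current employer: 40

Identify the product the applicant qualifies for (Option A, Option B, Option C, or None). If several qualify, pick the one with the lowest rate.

Option C

Total debts = (550 + 70 + 115 + 280 + 40 + 570) = 1,625; DTI = 1,625/4,100 = 39.6%.
Option A: score 783 ≥ 620; DTI 39.6% > 38% → does not qualify.
Option B: score 783 ≥ 700; DTI 39.6% > 38%; employment 40 ≥ 24 mo → does not qualify.
Option C: score 783 ≥ 660; DTI 39.6% ≤ 43% → qualifies.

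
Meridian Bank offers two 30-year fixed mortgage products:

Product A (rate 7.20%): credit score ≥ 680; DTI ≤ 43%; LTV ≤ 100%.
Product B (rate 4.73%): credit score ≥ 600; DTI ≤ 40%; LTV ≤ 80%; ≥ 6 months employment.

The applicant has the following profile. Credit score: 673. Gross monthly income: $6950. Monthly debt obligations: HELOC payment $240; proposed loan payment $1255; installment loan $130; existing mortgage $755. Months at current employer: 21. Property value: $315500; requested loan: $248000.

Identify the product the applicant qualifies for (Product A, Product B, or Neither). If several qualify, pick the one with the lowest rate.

Product B

Total debts = (240 + 1,255 + 130 + 755) = 2,380; DTI = 2,380/6,950 = 34.2%.
LTV = 248,000/315,500 = 78.6%.
Product A: score 673 < 680; DTI 34.2% ≤ 43%; LTV 78.6% ≤ 100% → does not qualify.
Product B: score 673 ≥ 600; DTI 34.2% ≤ 40%; LTV 78.6% ≤ 80%; employment 21 ≥ 6 mo → qualifies.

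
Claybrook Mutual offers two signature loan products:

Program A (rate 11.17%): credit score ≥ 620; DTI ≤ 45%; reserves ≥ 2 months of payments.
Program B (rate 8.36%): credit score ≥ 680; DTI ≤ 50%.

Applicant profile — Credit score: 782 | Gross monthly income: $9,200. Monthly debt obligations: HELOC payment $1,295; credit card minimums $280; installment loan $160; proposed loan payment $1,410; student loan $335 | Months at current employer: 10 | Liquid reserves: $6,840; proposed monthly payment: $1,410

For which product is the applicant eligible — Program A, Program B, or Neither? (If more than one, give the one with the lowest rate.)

Program B

Total debts = (1,295 + 280 + 160 + 1,410 + 335) = 3,480; DTI = 3,480/9,200 = 37.8%.
Reserves = 6,840/1,410 = 4.9 months.
Program A: score 782 ≥ 620; DTI 37.8% ≤ 45%; reserves 4.9 ≥ 2 mo → qualifies.
Program B: score 782 ≥ 680; DTI 37.8% ≤ 50% → qualifies.
Qualifying: Program A, Program B. Lowest rate is 8.36% → Program B.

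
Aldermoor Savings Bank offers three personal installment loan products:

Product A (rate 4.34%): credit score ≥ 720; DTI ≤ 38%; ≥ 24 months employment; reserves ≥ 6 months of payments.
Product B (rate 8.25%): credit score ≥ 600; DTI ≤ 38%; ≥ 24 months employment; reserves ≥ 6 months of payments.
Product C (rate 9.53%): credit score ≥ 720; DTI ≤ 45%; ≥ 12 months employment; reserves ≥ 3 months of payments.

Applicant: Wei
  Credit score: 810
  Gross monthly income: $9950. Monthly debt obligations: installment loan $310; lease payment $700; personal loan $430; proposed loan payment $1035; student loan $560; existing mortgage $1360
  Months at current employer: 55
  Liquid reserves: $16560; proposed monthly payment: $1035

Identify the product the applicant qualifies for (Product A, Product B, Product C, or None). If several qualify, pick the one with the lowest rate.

Total debts = (310 + 700 + 430 + 1,035 + 560 + 1,360) = 4,395; DTI = 4,395/9,950 = 44.2%.
Reserves = 16,560/1,035 = 16.0 months.
Product A: score 810 ≥ 720; DTI 44.2% > 38%; employment 55 ≥ 24 mo; reserves 16.0 ≥ 6 mo → does not qualify.
Product B: score 810 ≥ 600; DTI 44.2% > 38%; employment 55 ≥ 24 mo; reserves 16.0 ≥ 6 mo → does not qualify.
Product C: score 810 ≥ 720; DTI 44.2% ≤ 45%; employment 55 ≥ 12 mo; reserves 16.0 ≥ 3 mo → qualifies.

Product C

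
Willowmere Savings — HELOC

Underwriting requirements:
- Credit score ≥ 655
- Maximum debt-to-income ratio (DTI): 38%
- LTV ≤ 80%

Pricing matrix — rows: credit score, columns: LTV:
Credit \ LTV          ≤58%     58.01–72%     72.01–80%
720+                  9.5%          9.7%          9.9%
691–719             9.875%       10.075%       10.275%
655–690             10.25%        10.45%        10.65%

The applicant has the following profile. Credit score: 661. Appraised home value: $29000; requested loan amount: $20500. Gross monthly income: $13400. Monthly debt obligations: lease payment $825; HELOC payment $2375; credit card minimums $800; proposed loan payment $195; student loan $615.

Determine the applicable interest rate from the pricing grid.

10.45%

Credit score 661 ≥ 655; Total monthly debts = (825 + 2,375 + 800 + 195 + 615) = 4,810. DTI: 4,810 ÷ 13,400 = 35.9%, within the 38% cap
LTV = 20,500/29,000 = 70.7% ≤ 80%
Row: 661 falls in 655–690. Column: 70.7% falls in 58.01–72%. Rate = 10.45%.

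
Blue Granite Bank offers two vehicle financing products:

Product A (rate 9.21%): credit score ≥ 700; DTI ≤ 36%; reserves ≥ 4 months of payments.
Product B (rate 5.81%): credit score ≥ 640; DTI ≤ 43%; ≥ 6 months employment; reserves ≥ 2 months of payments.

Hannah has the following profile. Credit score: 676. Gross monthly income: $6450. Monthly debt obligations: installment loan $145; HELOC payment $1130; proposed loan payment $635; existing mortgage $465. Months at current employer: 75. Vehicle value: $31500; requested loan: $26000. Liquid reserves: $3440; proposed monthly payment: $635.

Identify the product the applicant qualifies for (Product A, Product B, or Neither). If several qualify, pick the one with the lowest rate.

Product B

Total debts = (145 + 1,130 + 635 + 465) = 2,375; DTI = 2,375/6,450 = 36.8%.
LTV = 26,000/31,500 = 82.5%.
Reserves = 3,440/635 = 5.4 months.
Product A: score 676 < 700; DTI 36.8% > 36%; reserves 5.4 ≥ 4 mo → does not qualify.
Product B: score 676 ≥ 640; DTI 36.8% ≤ 43%; employment 75 ≥ 6 mo; reserves 5.4 ≥ 2 mo → qualifies.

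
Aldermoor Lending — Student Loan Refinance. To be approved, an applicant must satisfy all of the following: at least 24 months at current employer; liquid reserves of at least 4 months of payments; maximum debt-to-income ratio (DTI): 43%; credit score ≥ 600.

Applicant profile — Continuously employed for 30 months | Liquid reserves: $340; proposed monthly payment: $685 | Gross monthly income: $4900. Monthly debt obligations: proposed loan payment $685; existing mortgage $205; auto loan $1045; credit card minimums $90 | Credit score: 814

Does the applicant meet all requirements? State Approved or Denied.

Employment 30 ≥ 24 months
Reserves: 340 ÷ 685 = 0.5 months (below 4-month minimum)
Total monthly debts = (685 + 205 + 1,045 + 90) = 2,025. Debt-to-income = 2,025/4,900 = 41.3% — meets 43% limit
Credit score 814 ≥ 600 (meets)
Fails on reserves.

Denied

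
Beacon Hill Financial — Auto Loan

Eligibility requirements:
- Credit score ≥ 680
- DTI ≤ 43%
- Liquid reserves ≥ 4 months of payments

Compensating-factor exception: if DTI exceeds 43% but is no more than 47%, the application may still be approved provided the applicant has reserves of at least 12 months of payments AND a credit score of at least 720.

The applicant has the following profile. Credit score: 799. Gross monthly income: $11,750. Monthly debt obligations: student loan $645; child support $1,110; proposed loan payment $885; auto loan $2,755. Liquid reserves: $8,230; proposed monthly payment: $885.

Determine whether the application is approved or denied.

Credit score 799 ≥ 680 (meets base)
Total debts = (645 + 1,110 + 885 + 2,755) = 5,395. DTI = 5,395/11,750 = 45.9% > 43% — standard DTI limit exceeded.
Reserves: 8,230 ÷ 885 = 9.3 months (meets 4-month minimum)
45.9% falls in the override range (43%–47%), so the compensating-factor test applies.
Reserves 9.3 < 12 months; credit score 799 ≥ 720.
Override conditions not both satisfied; exception does not apply.

Denied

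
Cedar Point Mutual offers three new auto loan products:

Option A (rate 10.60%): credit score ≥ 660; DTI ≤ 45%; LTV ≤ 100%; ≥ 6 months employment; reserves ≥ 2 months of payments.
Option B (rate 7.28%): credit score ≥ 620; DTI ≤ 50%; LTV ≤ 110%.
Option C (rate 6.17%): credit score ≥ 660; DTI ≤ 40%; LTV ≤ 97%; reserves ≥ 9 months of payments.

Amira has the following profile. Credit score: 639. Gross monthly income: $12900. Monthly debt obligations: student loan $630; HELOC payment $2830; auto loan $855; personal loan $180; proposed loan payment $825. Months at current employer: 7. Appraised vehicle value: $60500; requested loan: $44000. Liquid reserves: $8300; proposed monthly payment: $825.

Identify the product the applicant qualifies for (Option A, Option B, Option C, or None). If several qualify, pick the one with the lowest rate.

Option B

Total debts = (630 + 2,830 + 855 + 180 + 825) = 5,320; DTI = 5,320/12,900 = 41.2%.
LTV = 44,000/60,500 = 72.7%.
Reserves = 8,300/825 = 10.1 months.
Option A: score 639 < 660; DTI 41.2% ≤ 45%; LTV 72.7% ≤ 100%; employment 7 ≥ 6 mo; reserves 10.1 ≥ 2 mo → does not qualify.
Option B: score 639 ≥ 620; DTI 41.2% ≤ 50%; LTV 72.7% ≤ 110% → qualifies.
Option C: score 639 < 660; DTI 41.2% > 40%; LTV 72.7% ≤ 97%; reserves 10.1 ≥ 9 mo → does not qualify.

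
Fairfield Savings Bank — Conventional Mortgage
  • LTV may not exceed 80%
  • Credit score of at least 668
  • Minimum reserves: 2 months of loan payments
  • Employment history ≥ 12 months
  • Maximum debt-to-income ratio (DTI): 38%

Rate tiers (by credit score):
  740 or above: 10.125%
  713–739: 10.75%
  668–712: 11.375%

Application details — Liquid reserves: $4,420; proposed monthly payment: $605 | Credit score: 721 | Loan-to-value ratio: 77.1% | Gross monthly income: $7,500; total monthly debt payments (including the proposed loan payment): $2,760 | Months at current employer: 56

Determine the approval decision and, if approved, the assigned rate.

Credit score 721 ≥ 668 (meets minimum)
Employment 56 ≥ 12 months
Debt-to-income = 2,760/7,500 = 36.8% — meets 38% limit
LTV 77.1% ≤ 80%
Reserves = 4,420/605 = 7.3 months ≥ 2
All requirements met. Score 721 falls in the 713–739 tier → 10.75%.

Approved at 10.75%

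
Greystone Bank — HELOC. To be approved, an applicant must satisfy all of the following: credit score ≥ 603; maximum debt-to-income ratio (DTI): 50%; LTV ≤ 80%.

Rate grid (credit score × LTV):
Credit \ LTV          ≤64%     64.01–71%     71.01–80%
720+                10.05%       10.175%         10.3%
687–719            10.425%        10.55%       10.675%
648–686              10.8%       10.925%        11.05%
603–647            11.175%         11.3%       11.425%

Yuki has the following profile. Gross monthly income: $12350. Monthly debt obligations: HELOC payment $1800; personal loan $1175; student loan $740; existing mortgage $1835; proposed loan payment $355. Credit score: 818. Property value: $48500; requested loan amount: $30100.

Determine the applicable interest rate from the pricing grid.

10.05%

Credit score 818 ≥ 603; Total monthly debts = (1,800 + 1,175 + 740 + 1,835 + 355) = 5,905. Debt-to-income = 5,905/12,350 = 47.8% — meets 50% limit
LTV = 30,100/48,500 = 62.1% ≤ 80%
Row: 818 falls in 720+. Column: 62.1% falls in ≤64%. Rate = 10.05%.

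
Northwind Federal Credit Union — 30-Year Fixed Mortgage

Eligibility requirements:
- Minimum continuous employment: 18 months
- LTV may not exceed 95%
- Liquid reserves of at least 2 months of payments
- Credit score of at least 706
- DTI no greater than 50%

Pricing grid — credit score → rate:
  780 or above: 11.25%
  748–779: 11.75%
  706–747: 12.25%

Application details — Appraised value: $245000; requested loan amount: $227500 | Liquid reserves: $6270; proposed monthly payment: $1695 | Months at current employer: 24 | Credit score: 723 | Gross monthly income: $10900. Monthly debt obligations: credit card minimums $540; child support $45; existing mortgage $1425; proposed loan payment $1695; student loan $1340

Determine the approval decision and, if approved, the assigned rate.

Credit score 723 ≥ 706 (meets minimum)
Total monthly debts = (540 + 45 + 1,425 + 1,695 + 1,340) = 5,045. DTI = 5,045/10,900 = 46.3% ≤ 50%
LTV: 227,500 ÷ 245,000 = 92.9%, within 95% cap
Liquid reserves cover 6,270/1,695 = 3.7 months — ≥ 2 required
Employment 24 ≥ 18 months
All requirements met. Score 723 falls in the 706–747 tier → 12.25%.

Approved at 12.25%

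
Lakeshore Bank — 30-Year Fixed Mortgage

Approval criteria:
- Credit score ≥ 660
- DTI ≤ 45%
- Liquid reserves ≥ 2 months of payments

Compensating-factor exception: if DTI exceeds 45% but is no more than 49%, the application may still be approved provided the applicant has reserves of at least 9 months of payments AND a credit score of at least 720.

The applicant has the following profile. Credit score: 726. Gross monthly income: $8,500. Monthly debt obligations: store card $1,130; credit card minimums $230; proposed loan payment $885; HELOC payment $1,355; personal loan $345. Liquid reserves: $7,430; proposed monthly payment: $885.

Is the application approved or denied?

Denied

Credit score 726 ≥ 660 (meets base)
Total debts = (1,130 + 230 + 885 + 1,355 + 345) = 3,945. DTI: 3,945 ÷ 8,500 = 46.4%, over the 45% base limit.
Reserves: 7,430 ÷ 885 = 8.4 months (meets 2-month minimum)
DTI 46.4% is within the 45%–49% exception band; checking compensating factors.
Override check — reserves: 8.4 mo (short of 9); score: 726 (ok).
Override conditions not both satisfied; exception does not apply.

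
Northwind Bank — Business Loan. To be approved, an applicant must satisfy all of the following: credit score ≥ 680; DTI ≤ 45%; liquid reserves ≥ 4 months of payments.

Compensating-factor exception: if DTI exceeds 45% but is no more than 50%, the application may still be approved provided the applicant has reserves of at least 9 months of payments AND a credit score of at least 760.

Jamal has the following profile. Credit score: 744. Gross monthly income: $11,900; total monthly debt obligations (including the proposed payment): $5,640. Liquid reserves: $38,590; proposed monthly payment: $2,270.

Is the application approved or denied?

Credit score 744 ≥ 680 (meets base)
DTI: 5,640 ÷ 11,900 = 47.4%, over the 45% base limit.
Reserves = 38,590/2,270 = 17.0 months ≥ 4
47.4% falls in the override range (45%–50%), so the compensating-factor test applies.
Reserves 17.0 ≥ 9 months; credit score 744 < 760.
Override conditions not both satisfied; exception does not apply.

Denied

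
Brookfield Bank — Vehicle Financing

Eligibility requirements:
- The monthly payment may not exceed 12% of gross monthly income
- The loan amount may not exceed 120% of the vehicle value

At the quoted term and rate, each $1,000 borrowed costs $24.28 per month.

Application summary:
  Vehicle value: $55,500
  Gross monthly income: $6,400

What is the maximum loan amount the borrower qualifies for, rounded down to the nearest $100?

Payment cap: 12% × $6,400 = $768/month.
At $24.28 per $1,000, that supports 768/24.28 × 1,000 ≈ $31,630 → $31,600.
LTV cap: 120% × $55,500 = $66,600 → $66,600.
Binding constraint: payment-to-income.

$31,600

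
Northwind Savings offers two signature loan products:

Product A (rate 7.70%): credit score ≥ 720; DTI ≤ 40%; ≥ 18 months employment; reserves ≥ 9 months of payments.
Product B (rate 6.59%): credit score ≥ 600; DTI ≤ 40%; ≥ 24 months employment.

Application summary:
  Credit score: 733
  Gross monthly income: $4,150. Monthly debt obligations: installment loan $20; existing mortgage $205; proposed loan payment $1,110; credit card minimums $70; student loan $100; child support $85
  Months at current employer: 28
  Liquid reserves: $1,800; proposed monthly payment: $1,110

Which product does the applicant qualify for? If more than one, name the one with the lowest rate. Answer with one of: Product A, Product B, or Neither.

Product B

Total debts = (20 + 205 + 1,110 + 70 + 100 + 85) = 1,590; DTI = 1,590/4,150 = 38.3%.
Reserves = 1,800/1,110 = 1.6 months.
Product A: score 733 ≥ 720; DTI 38.3% ≤ 40%; employment 28 ≥ 18 mo; reserves 1.6 < 9 mo → does not qualify.
Product B: score 733 ≥ 600; DTI 38.3% ≤ 40%; employment 28 ≥ 24 mo → qualifies.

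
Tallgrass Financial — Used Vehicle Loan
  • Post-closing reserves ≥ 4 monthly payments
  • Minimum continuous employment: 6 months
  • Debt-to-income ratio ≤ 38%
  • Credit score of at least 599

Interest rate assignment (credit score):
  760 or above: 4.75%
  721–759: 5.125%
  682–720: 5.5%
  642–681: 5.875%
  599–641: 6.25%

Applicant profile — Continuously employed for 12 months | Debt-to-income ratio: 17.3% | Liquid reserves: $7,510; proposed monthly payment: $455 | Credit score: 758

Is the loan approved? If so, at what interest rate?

Approved at 5.125%

Credit score 758 ≥ 599 (meets minimum)
Debt-to-income 17.3% vs 38% cap — pass
Liquid reserves cover 7,510/455 = 16.5 months — ≥ 4 required
Employment 12 ≥ 6 months
All requirements met. Score 758 falls in the 721–759 tier → 5.125%.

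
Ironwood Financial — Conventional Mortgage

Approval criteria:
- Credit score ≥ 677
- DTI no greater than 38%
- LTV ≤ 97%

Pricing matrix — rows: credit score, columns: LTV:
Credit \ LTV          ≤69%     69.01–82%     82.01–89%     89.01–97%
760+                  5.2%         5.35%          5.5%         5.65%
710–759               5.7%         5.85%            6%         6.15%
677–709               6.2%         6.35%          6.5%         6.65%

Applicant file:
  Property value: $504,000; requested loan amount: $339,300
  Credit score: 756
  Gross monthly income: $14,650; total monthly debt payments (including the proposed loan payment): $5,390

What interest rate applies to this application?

5.7%

Credit score 756 ≥ 677; DTI: 5,390 ÷ 14,650 = 36.8%, within the 38% cap
Loan-to-value = 339,300/504,000 = 67.3% — pass (97% max)
Row: 756 falls in 710–759. Column: 67.3% falls in ≤69%. Rate = 5.7%.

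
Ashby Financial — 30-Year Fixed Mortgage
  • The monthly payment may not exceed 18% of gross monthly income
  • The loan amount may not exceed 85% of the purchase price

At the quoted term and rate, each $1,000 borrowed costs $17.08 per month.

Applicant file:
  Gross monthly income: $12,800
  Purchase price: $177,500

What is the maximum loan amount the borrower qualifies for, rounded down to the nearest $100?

$134,800

Payment cap: 18% × $12,800 = $2,304/month.
At $17.08 per $1,000, that supports 2,304/17.08 × 1,000 ≈ $134,894 → $134,800.
LTV cap: 85% × $177,500 = $150,875 → $150,800.
Binding constraint: payment-to-income.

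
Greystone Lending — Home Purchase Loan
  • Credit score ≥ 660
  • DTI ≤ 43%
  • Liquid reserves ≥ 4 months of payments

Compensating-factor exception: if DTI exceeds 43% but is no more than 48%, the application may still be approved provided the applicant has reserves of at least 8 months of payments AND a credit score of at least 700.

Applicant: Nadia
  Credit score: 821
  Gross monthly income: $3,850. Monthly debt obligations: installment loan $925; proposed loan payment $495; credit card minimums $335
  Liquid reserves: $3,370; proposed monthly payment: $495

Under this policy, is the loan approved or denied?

Credit score 821 ≥ 660 (meets base)
Total debts = (925 + 495 + 335) = 1,755. DTI = 1,755/3,850 = 45.6% > 43% — standard DTI limit exceeded.
Reserves: 3,370 ÷ 495 = 6.8 months (meets 4-month minimum)
DTI 45.6% is within the 43%–48% exception band; checking compensating factors.
Override check — reserves: 6.8 mo (short of 8); score: 821 (ok).
Override conditions not both satisfied; exception does not apply.

Denied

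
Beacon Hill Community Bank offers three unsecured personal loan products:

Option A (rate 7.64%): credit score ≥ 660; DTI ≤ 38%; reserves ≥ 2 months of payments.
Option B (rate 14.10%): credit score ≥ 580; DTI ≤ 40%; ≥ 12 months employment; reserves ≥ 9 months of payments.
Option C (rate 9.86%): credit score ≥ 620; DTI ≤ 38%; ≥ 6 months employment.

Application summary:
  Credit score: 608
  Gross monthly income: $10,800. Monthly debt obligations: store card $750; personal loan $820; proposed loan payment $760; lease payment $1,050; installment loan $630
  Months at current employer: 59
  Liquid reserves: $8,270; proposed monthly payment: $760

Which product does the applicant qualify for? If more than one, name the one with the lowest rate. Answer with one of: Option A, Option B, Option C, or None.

Option B

Total debts = (750 + 820 + 760 + 1,050 + 630) = 4,010; DTI = 4,010/10,800 = 37.1%.
Reserves = 8,270/760 = 10.9 months.
Option A: score 608 < 660; DTI 37.1% ≤ 38%; reserves 10.9 ≥ 2 mo → does not qualify.
Option B: score 608 ≥ 580; DTI 37.1% ≤ 40%; employment 59 ≥ 12 mo; reserves 10.9 ≥ 9 mo → qualifies.
Option C: score 608 < 620; DTI 37.1% ≤ 38%; employment 59 ≥ 6 mo → does not qualify.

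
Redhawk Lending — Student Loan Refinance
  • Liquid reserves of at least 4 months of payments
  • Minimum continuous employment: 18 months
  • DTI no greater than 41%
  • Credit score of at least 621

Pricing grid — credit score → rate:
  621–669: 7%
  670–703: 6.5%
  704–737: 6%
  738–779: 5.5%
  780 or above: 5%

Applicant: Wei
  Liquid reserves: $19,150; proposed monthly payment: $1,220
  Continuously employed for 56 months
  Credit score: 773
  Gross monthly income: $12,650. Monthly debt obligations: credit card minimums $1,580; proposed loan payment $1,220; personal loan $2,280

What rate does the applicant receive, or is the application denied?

Credit score 773 ≥ 621 (meets minimum)
Employment 56 ≥ 18 months
Liquid reserves cover 19,150/1,220 = 15.7 months — ≥ 4 required
Total monthly debts = (1,580 + 1,220 + 2,280) = 5,080. DTI = 5,080/12,650 = 40.2% ≤ 41%
All requirements met. Score 773 falls in the 738–779 tier → 5.5%.

Approved at 5.5%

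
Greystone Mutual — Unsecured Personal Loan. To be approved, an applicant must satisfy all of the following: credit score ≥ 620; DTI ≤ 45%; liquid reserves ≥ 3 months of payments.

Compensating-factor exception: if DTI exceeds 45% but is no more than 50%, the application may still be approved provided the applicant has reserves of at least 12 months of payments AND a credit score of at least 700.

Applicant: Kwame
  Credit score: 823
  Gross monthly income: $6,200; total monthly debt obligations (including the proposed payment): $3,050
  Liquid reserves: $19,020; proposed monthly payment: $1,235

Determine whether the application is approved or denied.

Credit score 823 ≥ 620 (meets base)
DTI = 3,050/6,200 = 49.2% > 45% — standard DTI limit exceeded.
Liquid reserves cover 19,020/1,235 = 15.4 months — ≥ 3 required
49.2% falls in the override range (45%–50%), so the compensating-factor test applies.
Override check — reserves: 15.4 mo (ok); score: 823 (ok).
Both compensating conditions met → exception applies.

Approved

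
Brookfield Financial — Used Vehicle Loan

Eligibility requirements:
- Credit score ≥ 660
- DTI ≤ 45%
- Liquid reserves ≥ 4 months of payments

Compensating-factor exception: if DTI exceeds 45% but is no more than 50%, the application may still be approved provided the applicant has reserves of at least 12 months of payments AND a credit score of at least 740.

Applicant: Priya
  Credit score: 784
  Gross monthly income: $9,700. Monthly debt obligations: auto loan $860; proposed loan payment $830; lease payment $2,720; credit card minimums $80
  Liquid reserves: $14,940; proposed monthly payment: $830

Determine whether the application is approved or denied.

Credit score 784 ≥ 660 (meets base)
Total debts = (860 + 830 + 2,720 + 80) = 4,490. DTI: 4,490 ÷ 9,700 = 46.3%, over the 45% base limit.
Reserves = 14,940/830 = 18.0 months ≥ 4
DTI 46.3% is within the 45%–50% exception band; checking compensating factors.
Reserves 18.0 ≥ 12 months; credit score 784 ≥ 740.
Both override conditions satisfied; DTI exception granted.

Approved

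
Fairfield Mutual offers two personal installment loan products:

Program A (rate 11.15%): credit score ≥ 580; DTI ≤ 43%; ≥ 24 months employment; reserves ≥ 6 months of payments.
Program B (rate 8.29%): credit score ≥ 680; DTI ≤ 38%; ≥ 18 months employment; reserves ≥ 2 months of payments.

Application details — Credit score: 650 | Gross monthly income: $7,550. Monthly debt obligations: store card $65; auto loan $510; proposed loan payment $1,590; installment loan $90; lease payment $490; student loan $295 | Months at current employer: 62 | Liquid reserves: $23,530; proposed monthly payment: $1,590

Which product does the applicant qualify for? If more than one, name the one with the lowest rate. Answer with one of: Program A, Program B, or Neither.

Total debts = (65 + 510 + 1,590 + 90 + 490 + 295) = 3,040; DTI = 3,040/7,550 = 40.3%.
Reserves = 23,530/1,590 = 14.8 months.
Program A: score 650 ≥ 580; DTI 40.3% ≤ 43%; employment 62 ≥ 24 mo; reserves 14.8 ≥ 6 mo → qualifies.
Program B: score 650 < 680; DTI 40.3% > 38%; employment 62 ≥ 18 mo; reserves 14.8 ≥ 2 mo → does not qualify.

Program A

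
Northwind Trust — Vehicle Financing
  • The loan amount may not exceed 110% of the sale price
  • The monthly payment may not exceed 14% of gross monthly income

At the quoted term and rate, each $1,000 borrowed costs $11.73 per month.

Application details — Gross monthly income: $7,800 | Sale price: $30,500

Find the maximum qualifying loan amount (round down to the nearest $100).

$33,500

Payment cap: 14% × $7,800 = $1,092/month.
At $11.73 per $1,000, that supports 1,092/11.73 × 1,000 ≈ $93,094 → $93,000.
LTV cap: 110% × $30,500 = $33,550 → $33,500.
Binding constraint: loan-to-value.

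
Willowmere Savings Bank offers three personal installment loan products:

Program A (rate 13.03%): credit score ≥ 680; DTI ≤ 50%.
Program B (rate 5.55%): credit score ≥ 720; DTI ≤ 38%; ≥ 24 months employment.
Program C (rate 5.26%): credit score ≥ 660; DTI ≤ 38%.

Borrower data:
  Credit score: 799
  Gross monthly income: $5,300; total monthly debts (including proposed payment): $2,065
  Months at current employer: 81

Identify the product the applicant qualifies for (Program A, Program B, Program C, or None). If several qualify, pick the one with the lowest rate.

DTI = 2,065/5,300 = 39%.
Program A: score 799 ≥ 680; DTI 39% ≤ 50% → qualifies.
Program B: score 799 ≥ 720; DTI 39% > 38%; employment 81 ≥ 24 mo → does not qualify.
Program C: score 799 ≥ 660; DTI 39% > 38% → does not qualify.

Program A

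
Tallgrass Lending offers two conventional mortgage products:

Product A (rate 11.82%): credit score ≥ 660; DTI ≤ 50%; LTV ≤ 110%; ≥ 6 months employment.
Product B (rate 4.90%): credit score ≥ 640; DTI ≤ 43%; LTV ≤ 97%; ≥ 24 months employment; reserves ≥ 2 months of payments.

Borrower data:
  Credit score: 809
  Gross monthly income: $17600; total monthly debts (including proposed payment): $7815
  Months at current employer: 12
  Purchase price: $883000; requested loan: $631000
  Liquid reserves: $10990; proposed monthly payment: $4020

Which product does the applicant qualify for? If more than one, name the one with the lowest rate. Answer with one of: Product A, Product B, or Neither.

Product A

DTI = 7,815/17,600 = 44.4%.
LTV = 631,000/883,000 = 71.5%.
Reserves = 10,990/4,020 = 2.7 months.
Product A: score 809 ≥ 660; DTI 44.4% ≤ 50%; LTV 71.5% ≤ 110%; employment 12 ≥ 6 mo → qualifies.
Product B: score 809 ≥ 640; DTI 44.4% > 43%; LTV 71.5% ≤ 97%; employment 12 < 24 mo; reserves 2.7 ≥ 2 mo → does not qualify.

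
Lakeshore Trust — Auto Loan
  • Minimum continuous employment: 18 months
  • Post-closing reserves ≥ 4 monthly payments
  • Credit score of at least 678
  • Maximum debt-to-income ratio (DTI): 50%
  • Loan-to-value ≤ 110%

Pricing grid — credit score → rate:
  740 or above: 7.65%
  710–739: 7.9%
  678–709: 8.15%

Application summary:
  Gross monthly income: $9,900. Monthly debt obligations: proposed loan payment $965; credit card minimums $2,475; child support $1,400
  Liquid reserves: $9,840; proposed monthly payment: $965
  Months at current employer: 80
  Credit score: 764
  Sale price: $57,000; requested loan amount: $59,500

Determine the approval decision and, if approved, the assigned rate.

Credit score 764 ≥ 678 (meets minimum)
Employment 80 ≥ 18 months
Total monthly debts = (965 + 2,475 + 1,400) = 4,840. Debt-to-income = 4,840/9,900 = 48.9% — meets 50% limit
LTV = 59,500/57,000 = 104.4% ≤ 110%
Reserves = 9,840/965 = 10.2 months ≥ 4
All requirements met. Score 764 falls in the 740 or above tier → 7.65%.

Approved at 7.65%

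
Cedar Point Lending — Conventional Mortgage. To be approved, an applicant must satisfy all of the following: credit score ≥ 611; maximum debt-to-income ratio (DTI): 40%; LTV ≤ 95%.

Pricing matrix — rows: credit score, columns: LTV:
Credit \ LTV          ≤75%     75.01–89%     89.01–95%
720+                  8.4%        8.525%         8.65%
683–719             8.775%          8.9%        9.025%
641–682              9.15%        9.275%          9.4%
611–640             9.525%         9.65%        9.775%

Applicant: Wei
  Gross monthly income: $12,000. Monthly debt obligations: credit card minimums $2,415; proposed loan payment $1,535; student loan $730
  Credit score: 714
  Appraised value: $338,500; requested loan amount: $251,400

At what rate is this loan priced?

Credit score 714 ≥ 611; Total monthly debts = (2,415 + 1,535 + 730) = 4,680. DTI: 4,680 ÷ 12,000 = 39%, within the 40% cap
LTV = 251,400/338,500 = 74.3% ≤ 95%
Row: 714 falls in 683–719. Column: 74.3% falls in ≤75%. Rate = 8.775%.

8.775%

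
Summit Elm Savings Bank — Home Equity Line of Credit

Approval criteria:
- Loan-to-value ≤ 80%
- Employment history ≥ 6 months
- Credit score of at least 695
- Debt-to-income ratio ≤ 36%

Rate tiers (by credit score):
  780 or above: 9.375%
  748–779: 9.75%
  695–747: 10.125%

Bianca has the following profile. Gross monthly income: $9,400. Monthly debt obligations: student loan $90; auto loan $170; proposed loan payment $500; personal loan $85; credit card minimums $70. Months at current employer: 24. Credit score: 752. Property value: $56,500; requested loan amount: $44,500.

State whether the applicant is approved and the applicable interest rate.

Approved at 9.75%

Credit score 752 ≥ 695 (meets minimum)
Total monthly debts = (90 + 170 + 500 + 85 + 70) = 915. Debt-to-income = 915/9,400 = 9.7% — meets 36% limit
LTV: 44,500 ÷ 56,500 = 78.8%, within 80% cap
Employment 24 ≥ 6 months
All requirements met. Score 752 falls in the 748–779 tier → 9.75%.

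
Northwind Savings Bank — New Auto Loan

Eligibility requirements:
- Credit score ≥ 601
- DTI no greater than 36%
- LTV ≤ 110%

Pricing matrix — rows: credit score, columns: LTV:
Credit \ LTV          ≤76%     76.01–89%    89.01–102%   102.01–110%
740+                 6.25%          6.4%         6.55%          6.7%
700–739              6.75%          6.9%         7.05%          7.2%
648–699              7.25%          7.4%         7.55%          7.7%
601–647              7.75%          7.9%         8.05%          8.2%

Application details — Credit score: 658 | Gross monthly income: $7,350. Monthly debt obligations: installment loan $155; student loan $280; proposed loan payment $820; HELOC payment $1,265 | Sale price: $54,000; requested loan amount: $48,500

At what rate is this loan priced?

Credit score 658 ≥ 601; Total monthly debts = (155 + 280 + 820 + 1,265) = 2,520. Debt-to-income = 2,520/7,350 = 34.3% — meets 36% limit
LTV: 48,500 ÷ 54,000 = 89.8%, within 110% cap
Credit 658 → row 648–699; LTV 89.8% → column 89.01–102%. Grid cell → 7.55%.

7.55%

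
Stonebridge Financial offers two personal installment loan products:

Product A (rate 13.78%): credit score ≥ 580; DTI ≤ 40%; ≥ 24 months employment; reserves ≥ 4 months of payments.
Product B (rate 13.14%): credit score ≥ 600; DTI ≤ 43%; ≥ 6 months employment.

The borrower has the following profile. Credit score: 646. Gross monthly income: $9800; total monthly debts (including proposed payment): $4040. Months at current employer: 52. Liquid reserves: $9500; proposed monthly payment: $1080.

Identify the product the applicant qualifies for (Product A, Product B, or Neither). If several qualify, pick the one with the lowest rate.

Product B

DTI = 4,040/9,800 = 41.2%.
Reserves = 9,500/1,080 = 8.8 months.
Product A: score 646 ≥ 580; DTI 41.2% > 40%; employment 52 ≥ 24 mo; reserves 8.8 ≥ 4 mo → does not qualify.
Product B: score 646 ≥ 600; DTI 41.2% ≤ 43%; employment 52 ≥ 6 mo → qualifies.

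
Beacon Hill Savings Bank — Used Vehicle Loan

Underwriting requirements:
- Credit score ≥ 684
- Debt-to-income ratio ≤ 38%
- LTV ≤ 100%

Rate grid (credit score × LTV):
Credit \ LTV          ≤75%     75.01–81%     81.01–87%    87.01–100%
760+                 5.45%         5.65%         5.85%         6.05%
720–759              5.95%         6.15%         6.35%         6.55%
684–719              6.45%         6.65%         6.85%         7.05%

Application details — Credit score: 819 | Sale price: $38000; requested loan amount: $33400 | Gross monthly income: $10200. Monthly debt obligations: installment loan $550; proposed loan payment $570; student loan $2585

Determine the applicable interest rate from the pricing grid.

Credit score 819 ≥ 684; Total monthly debts = (550 + 570 + 2,585) = 3,705. DTI = 3,705/10,200 = 36.3% ≤ 38%
LTV = 33,400/38,000 = 87.9% ≤ 100%
Score 819 is in the 760+ band; LTV 87.9% is in the 87.01–100% band → 6.05%.

6.05%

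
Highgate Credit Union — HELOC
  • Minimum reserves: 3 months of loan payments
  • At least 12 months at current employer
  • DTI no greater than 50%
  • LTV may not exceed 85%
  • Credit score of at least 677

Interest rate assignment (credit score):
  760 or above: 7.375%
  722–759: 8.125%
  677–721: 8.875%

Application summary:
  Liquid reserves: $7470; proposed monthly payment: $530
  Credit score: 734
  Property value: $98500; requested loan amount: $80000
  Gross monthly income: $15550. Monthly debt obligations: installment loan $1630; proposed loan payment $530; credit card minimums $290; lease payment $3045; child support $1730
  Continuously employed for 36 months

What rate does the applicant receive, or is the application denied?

Approved at 8.125%

Credit score 734 ≥ 677 (meets minimum)
Total monthly debts = (1,630 + 530 + 290 + 3,045 + 1,730) = 7,225. DTI = 7,225/15,550 = 46.5% ≤ 50%
Liquid reserves cover 7,470/530 = 14.1 months — ≥ 3 required
LTV = 80,000/98,500 = 81.2% ≤ 85%
Employment 36 ≥ 12 months
All requirements met. Score 734 falls in the 722–759 tier → 8.125%.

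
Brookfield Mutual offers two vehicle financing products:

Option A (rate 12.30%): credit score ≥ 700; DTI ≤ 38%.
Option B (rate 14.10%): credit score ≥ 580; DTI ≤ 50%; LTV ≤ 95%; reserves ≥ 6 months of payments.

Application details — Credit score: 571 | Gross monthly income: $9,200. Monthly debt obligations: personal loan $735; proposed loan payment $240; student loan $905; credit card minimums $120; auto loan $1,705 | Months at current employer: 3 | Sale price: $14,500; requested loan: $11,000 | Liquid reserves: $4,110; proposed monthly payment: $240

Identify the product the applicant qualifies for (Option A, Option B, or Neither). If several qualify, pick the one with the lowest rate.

Neither

Total debts = (735 + 240 + 905 + 120 + 1,705) = 3,705; DTI = 3,705/9,200 = 40.3%.
LTV = 11,000/14,500 = 75.9%.
Reserves = 4,110/240 = 17.1 months.
Option A: score 571 < 700; DTI 40.3% > 38% → does not qualify.
Option B: score 571 < 580; DTI 40.3% ≤ 50%; LTV 75.9% ≤ 95%; reserves 17.1 ≥ 6 mo → does not qualify.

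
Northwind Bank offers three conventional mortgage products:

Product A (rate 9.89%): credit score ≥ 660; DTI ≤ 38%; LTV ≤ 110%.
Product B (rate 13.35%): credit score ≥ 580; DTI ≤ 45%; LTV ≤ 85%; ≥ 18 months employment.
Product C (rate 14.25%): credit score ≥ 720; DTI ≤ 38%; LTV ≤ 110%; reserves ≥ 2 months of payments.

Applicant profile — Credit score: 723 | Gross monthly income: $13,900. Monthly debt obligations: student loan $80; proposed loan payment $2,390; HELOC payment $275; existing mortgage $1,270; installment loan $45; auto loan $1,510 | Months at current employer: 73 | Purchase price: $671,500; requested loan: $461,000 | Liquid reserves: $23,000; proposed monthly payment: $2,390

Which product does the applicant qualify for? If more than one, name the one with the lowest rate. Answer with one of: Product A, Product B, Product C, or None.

Total debts = (80 + 2,390 + 275 + 1,270 + 45 + 1,510) = 5,570; DTI = 5,570/13,900 = 40.1%.
LTV = 461,000/671,500 = 68.7%.
Reserves = 23,000/2,390 = 9.6 months.
Product A: score 723 ≥ 660; DTI 40.1% > 38%; LTV 68.7% ≤ 110% → does not qualify.
Product B: score 723 ≥ 580; DTI 40.1% ≤ 45%; LTV 68.7% ≤ 85%; employment 73 ≥ 18 mo → qualifies.
Product C: score 723 ≥ 720; DTI 40.1% > 38%; LTV 68.7% ≤ 110%; reserves 9.6 ≥ 2 mo → does not qualify.

Product B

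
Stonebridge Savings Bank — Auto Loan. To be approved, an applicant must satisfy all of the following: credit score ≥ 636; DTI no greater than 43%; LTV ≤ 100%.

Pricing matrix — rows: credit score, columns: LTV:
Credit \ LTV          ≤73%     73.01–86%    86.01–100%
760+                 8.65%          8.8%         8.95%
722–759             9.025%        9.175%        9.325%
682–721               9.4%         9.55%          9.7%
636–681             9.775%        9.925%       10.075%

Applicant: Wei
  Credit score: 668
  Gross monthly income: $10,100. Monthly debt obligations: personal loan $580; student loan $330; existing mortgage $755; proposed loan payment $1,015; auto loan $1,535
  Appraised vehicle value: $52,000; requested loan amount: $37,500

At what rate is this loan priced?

Credit score 668 ≥ 636; Total monthly debts = (580 + 330 + 755 + 1,015 + 1,535) = 4,215. DTI: 4,215 ÷ 10,100 = 41.7%, within the 43% cap
Loan-to-value = 37,500/52,000 = 72.1% — pass (100% max)
Score 668 is in the 636–681 band; LTV 72.1% is in the ≤73% band → 9.775%.

9.775%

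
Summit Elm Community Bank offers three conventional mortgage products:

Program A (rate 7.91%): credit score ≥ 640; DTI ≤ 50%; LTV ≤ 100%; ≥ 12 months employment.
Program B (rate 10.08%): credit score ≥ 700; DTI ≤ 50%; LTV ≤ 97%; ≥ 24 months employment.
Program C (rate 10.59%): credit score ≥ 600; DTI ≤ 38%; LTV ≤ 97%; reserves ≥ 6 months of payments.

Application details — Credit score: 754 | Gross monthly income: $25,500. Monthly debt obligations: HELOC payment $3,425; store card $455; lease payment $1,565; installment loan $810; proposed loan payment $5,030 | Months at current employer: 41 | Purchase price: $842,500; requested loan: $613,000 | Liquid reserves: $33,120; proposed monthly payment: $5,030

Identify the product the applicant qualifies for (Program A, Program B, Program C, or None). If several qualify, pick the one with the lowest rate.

Total debts = (3,425 + 455 + 1,565 + 810 + 5,030) = 11,285; DTI = 11,285/25,500 = 44.3%.
LTV = 613,000/842,500 = 72.8%.
Reserves = 33,120/5,030 = 6.6 months.
Program A: score 754 ≥ 640; DTI 44.3% ≤ 50%; LTV 72.8% ≤ 100%; employment 41 ≥ 12 mo → qualifies.
Program B: score 754 ≥ 700; DTI 44.3% ≤ 50%; LTV 72.8% ≤ 97%; employment 41 ≥ 24 mo → qualifies.
Program C: score 754 ≥ 600; DTI 44.3% > 38%; LTV 72.8% ≤ 97%; reserves 6.6 ≥ 6 mo → does not qualify.
Qualifying: Program A, Program B. Lowest rate is 7.91% → Program A.

Program A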